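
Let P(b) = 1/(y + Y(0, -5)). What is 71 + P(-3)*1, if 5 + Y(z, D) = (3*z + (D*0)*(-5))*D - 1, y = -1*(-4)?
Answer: 141/2 ≈ 70.500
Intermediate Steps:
y = 4
Y(z, D) = -6 + 3*D*z (Y(z, D) = -5 + ((3*z + (D*0)*(-5))*D - 1) = -5 + ((3*z + 0*(-5))*D - 1) = -5 + ((3*z + 0)*D - 1) = -5 + ((3*z)*D - 1) = -5 + (3*D*z - 1) = -5 + (-1 + 3*D*z) = -6 + 3*D*z)
P(b) = -1/2 (P(b) = 1/(4 + (-6 + 3*(-5)*0)) = 1/(4 + (-6 + 0)) = 1/(4 - 6) = 1/(-2) = -1/2)
71 + P(-3)*1 = 71 - 1/2*1 = 71 - 1/2 = 141/2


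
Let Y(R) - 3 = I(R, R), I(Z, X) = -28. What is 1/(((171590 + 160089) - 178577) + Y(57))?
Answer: 1/153077 ≈ 6.5327e-6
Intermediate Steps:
Y(R) = -25 (Y(R) = 3 - 28 = -25)
1/(((171590 + 160089) - 178577) + Y(57)) = 1/(((171590 + 160089) - 178577) - 25) = 1/((331679 - 178577) - 25) = 1/(153102 - 25) = 1/153077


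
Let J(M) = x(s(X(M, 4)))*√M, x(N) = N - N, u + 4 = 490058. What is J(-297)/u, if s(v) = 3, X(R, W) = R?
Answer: 0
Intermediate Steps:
u = 490054 (u = -4 + 490058 = 490054)
x(N) = 0
J(M) = 0 (J(M) = 0*√M = 0)
J(-297)/u = 0/490054 = 0*(1/490054) = 0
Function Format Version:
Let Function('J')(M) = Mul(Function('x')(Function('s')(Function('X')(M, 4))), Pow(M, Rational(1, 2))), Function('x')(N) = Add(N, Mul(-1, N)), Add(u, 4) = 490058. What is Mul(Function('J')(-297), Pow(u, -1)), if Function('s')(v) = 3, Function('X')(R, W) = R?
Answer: 0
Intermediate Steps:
u = 490054 (u = Add(-4, 490058) = 490054)
Function('x')(N) = 0
Function('J')(M) = 0 (Function('J')(M) = Mul(0, Pow(M, Rational(1, 2))) = 0)
Mul(Function('J')(-297), Pow(u, -1)) = Mul(0, Pow(490054, -1)) = Mul(0, Rational(1, 490054)) = 0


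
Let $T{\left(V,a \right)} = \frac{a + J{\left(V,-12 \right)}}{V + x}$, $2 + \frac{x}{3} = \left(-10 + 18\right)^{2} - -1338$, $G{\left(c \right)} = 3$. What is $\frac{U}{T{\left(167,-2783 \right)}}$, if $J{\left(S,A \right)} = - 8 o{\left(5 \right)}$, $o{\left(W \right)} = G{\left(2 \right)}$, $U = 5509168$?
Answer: $- \frac{3436933808}{401} \approx -8.5709 \cdot 10^{6}$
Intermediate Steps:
$o{\left(W \right)} = 3$
$J{\left(S,A \right)} = -24$ ($J{\left(S,A \right)} = \left(-8\right) 3 = -24$)
$x = 4200$ ($x = -6 + 3 \left(\left(-10 + 18\right)^{2} - -1338\right) = -6 + 3 \left(8^{2} + 1338\right) = -6 + 3 \left(64 + 1338\right) = -6 + 3 \cdot 1402 = -6 + 4206 = 4200$)
$T{\left(V,a \right)} = \frac{-24 + a}{4200 + V}$ ($T{\left(V,a \right)} = \frac{a - 24}{V + 4200} = \frac{-24 + a}{4200 + V}$)
$\frac{U}{T{\left(167,-2783 \right)}} = \frac{5509168}{\frac{1}{4200 + 167} \left(-24 - 2783\right)} = \frac{5509168}{\frac{1}{4367} \left(-2807\right)} = \frac{5509168}{- \frac{2807}{4367}} = 5509168 \left(- \frac{4367}{2807}\right) = - \frac{3436933808}{401}$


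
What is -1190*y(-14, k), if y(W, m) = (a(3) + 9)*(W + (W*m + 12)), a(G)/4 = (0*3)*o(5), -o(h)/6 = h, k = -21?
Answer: -3127320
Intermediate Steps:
o(h) = -6*h
a(G) = 0 (a(G) = 4*((0*3)*(-6*5)) = 4*(0*(-30)) = 4*0 = 0)
y(W, m) = 108 + 9*W + 9*W*m (y(W, m) = (0 + 9)*(W + (W*m + 12)) = 9*(W + (12 + W*m)) = 9*(12 + W + W*m) = 108 + 9*W + 9*W*m)
-1190*y(-14, k) = -1190*(108 + 9*(-14) + 9*(-14)*(-21)) = -1190*(108 - 126 + 2646) = -1190*2628 = -3127320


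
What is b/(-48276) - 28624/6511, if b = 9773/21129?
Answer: -29197219272899/6641373685644 ≈ -4.3963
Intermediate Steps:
b = 9773/21129 (b = 9773*(1/21129) = 9773/21129 ≈ 0.46254)
b/(-48276) - 28624/6511 = (9773/21129)/(-48276) - 28624/6511 = (9773/21129)*(-1/48276) - 28624*1/6511 = -9773/1020023604 - 28624/6511 = -29197219272899/6641373685644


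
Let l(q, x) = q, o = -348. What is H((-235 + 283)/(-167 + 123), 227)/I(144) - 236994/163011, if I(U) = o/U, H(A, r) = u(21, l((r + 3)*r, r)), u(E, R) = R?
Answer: -34045508182/1575773 ≈ -21606.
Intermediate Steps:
H(A, r) = r*(3 + r) (H(A, r) = (r + 3)*r = (3 + r)*r = r*(3 + r))
I(U) = -348/U
H((-235 + 283)/(-167 + 123), 227)/I(144) - 236994/163011 = (227*(3 + 227))/((-348/144)) - 236994/163011 = (227*230)/((-348*1/144)) - 236994*1/163011 = 52210/(-29/12) - 78998/54337 = 52210*(-12/29) - 78998/54337 = -626520/29 - 78998/54337 = -34045508182/1575773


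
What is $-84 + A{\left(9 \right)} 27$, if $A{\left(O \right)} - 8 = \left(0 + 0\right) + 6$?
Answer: $294$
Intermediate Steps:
$A{\left(O \right)} = 14$ ($A{\left(O \right)} = 8 + \left(\left(0 + 0\right) + 6\right) = 8 + \left(0 + 6\right) = 8 + 6 = 14$)
$-84 + A{\left(9 \right)} 27 = -84 + 14 \cdot 27 = -84 + 378 = 294$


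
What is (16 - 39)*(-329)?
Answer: 7567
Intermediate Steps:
(16 - 39)*(-329) = -23*(-329) = 7567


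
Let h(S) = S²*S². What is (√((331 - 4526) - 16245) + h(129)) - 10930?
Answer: 276911951 + 2*I*√5110 ≈ 2.7691e+8 + 142.97*I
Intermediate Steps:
h(S) = S⁴
(√((331 - 4526) - 16245) + h(129)) - 10930 = (√((331 - 4526) - 16245) + 129⁴) - 10930 = (√(-4195 - 16245) + 276922881) - 10930 = (√(-20440) + 276922881) - 10930 = (2*I*√5110 + 276922881) - 10930 = (276922881 + 2*I*√5110) - 10930 = 276911951 + 2*I*√5110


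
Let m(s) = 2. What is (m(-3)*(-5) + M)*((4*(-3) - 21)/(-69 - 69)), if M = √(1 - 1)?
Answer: -55/23 ≈ -2.3913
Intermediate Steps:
M = 0 (M = √0 = 0)
(m(-3)*(-5) + M)*((4*(-3) - 21)/(-69 - 69)) = (2*(-5) + 0)*((4*(-3) - 21)/(-69 - 69)) = (-10 + 0)*((-12 - 21)/(-138)) = -(-330)*(-1)/138 = -10*11/46 = -55/23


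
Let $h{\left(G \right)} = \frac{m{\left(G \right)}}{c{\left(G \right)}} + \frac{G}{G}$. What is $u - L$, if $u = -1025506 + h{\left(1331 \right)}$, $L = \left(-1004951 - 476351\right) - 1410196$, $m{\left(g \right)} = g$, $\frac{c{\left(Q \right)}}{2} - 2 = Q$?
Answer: $\frac{4974738669}{2666} \approx 1.866 \cdot 10^{6}$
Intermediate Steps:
$c{\left(Q \right)} = 4 + 2 Q$
$L = -2891498$ ($L = \left(-1004951 - 476351\right) - 1410196 = -1481302 - 1410196 = -2891498$)
$h{\left(G \right)} = 1 + \frac{G}{4 + 2 G}$ ($h{\left(G \right)} = \frac{G}{4 + 2 G} + \frac{G}{G} = \frac{G}{4 + 2 G} + 1 = 1 + \frac{G}{4 + 2 G}$)
$u = - \frac{2733994999}{2666}$ ($u = -1025506 + \frac{4 + 3 \cdot 1331}{2 \left(2 + 1331\right)} = -1025506 + \frac{4 + 3993}{2 \cdot 1333} = -1025506 + \frac{1}{2} \cdot \frac{1}{1333} \cdot 3997 = -1025506 + \frac{3997}{2666} = - \frac{2733994999}{2666} \approx -1.0255 \cdot 10^{6}$)
$u - L = - \frac{2733994999}{2666} - -2891498 = - \frac{2733994999}{2666} + 2891498 = \frac{4974738669}{2666}$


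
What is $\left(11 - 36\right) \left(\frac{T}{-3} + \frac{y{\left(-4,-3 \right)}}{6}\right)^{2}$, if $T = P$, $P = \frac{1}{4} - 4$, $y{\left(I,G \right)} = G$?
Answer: $- \frac{225}{16} \approx -14.063$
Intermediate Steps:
$P = - \frac{15}{4}$ ($P = \frac{1}{4} - 4 = - \frac{15}{4} \approx -3.75$)
$T = - \frac{15}{4} \approx -3.75$
$\left(11 - 36\right) \left(\frac{T}{-3} + \frac{y{\left(-4,-3 \right)}}{6}\right)^{2} = \left(11 - 36\right) \left(- \frac{15}{4 \left(-3\right)} - \frac{3}{6}\right)^{2} = - 25 \left(\left(- \frac{15}{4}\right) \left(- \frac{1}{3}\right) - \frac{1}{2}\right)^{2} = - 25 \left(\frac{5}{4} - \frac{1}{2}\right)^{2} = - 25 \left(\frac{3}{4}\right)^{2} = \left(-25\right) \frac{9}{16} = - \frac{225}{16}$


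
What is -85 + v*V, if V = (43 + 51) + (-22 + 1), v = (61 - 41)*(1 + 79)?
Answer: 116715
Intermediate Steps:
v = 1600 (v = 20*80 = 1600)
V = 73 (V = 94 - 21 = 73)
-85 + v*V = -85 + 1600*73 = -85 + 116800 = 116715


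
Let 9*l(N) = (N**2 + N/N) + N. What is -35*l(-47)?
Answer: -25235/3 ≈ -8411.7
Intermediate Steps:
l(N) = 1/9 + N/9 + N**2/9 (l(N) = ((N**2 + N/N) + N)/9 = ((N**2 + 1) + N)/9 = ((1 + N**2) + N)/9 = (1 + N + N**2)/9 = 1/9 + N/9 + N**2/9)
-35*l(-47) = -35*(1/9 + (1/9)*(-47) + (1/9)*(-47)**2) = -35*(1/9 - 47/9 + (1/9)*2209) = -35*(1/9 - 47/9 + 2209/9) = -35*721/3 = -25235/3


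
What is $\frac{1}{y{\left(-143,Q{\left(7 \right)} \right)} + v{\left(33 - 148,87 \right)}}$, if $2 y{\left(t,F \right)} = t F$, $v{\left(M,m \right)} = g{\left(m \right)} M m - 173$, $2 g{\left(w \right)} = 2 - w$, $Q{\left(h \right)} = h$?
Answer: $\frac{1}{424539} \approx 2.3555 \cdot 10^{-6}$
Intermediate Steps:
$g{\left(w \right)} = 1 - \frac{w}{2}$ ($g{\left(w \right)} = \frac{2 - w}{2} = 1 - \frac{w}{2}$)
$v{\left(M,m \right)} = -173 + M m \left(1 - \frac{m}{2}\right)$ ($v{\left(M,m \right)} = \left(1 - \frac{m}{2}\right) M m - 173 = M \left(1 - \frac{m}{2}\right) m - 173 = M m \left(1 - \frac{m}{2}\right) - 173 = -173 + M m \left(1 - \frac{m}{2}\right)$)
$y{\left(t,F \right)} = \frac{F t}{2}$ ($y{\left(t,F \right)} = \frac{t F}{2} = \frac{F t}{2}$)
$\frac{1}{y{\left(-143,Q{\left(7 \right)} \right)} + v{\left(33 - 148,87 \right)}} = \frac{1}{\frac{1}{2} \cdot 7 \left(-143\right) - \left(173 + \frac{1}{2} \left(33 - 148\right) 87 \left(-2 + 87\right)\right)} = \frac{1}{- \frac{1001}{2} - \left(173 + \frac{1}{2} \left(33 - 148\right) 87 \cdot 85\right)} = \frac{1}{- \frac{1001}{2} - \left(173 - \frac{10005}{2} \cdot 85\right)} = \frac{1}{- \frac{1001}{2} + \left(-173 + \frac{850425}{2}\right)} = \frac{1}{- \frac{1001}{2} + \frac{850079}{2}} = \frac{1}{424539}$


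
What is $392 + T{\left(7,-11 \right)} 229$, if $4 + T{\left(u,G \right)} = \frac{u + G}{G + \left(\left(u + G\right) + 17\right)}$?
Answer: $-982$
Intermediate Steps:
$T{\left(u,G \right)} = -4 + \frac{G + u}{17 + u + 2 G}$ ($T{\left(u,G \right)} = -4 + \frac{u + G}{G + \left(\left(u + G\right) + 17\right)} = -4 + \frac{G + u}{G + \left(\left(G + u\right) + 17\right)} = -4 + \frac{G + u}{G + \left(17 + G + u\right)} = -4 + \frac{G + u}{17 + u + 2 G}$)
$392 + T{\left(7,-11 \right)} 229 = 392 + \frac{-68 - -77 - 21}{17 + 7 + 2 \left(-11\right)} 229 = 392 + \frac{-68 + 77 - 21}{17 + 7 - 22} \cdot 229 = 392 + \frac{1}{2} \left(-12\right) 229 = 392 - 1374 = -982$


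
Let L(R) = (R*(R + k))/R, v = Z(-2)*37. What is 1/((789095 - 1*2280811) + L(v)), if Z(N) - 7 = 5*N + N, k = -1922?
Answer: -1/1493823 ≈ -6.6942e-7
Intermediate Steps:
Z(N) = 7 + 6*N (Z(N) = 7 + (5*N + N) = 7 + 6*N)
v = -185 (v = (7 + 6*(-2))*37 = (7 - 12)*37 = -5*37 = -185)
L(R) = -1922 + R (L(R) = (R*(R - 1922))/R = (R*(-1922 + R))/R = -1922 + R)
1/((789095 - 1*2280811) + L(v)) = 1/((789095 - 1*2280811) + (-1922 - 185)) = 1/((789095 - 2280811) - 2107) = 1/(-1491716 - 2107) = 1/(-1493823) = -1/1493823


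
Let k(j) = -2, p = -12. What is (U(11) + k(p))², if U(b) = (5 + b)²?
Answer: 64516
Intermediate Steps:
(U(11) + k(p))² = ((5 + 11)² - 2)² = (16² - 2)² = (256 - 2)² = 254² = 64516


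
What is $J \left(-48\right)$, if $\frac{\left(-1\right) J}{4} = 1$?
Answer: $192$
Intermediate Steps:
$J = -4$ ($J = \left(-4\right) 1 = -4$)
$J \left(-48\right) = \left(-4\right) \left(-48\right) = 192$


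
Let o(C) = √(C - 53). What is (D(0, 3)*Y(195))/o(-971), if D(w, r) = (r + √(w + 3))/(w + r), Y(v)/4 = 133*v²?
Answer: 1685775*I*(-3 - √3)/8 ≈ -9.9715e+5*I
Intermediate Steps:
o(C) = √(-53 + C)
Y(v) = 532*v² (Y(v) = 4*(133*v²) = 532*v²)
D(w, r) = (r + √(3 + w))/(r + w)
(D(0, 3)*Y(195))/o(-971) = (((3 + √(3 + 0))/(3 + 0))*(532*195²))/(√(-53 - 971)) = (((3 + √3)/3)*(532*38025))/(√(-1024)) = (((3 + √3)/3)*20229300)/((32*I)) = ((1 + √3/3)*20229300)*(-I/32) = (20229300 + 6743100*√3)*(-I/32) = -I*(20229300 + 6743100*√3)/32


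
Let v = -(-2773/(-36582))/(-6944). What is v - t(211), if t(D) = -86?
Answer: 21846187861/254025408 ≈ 86.000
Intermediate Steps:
v = 2773/254025408 (v = -(-2773*(-1/36582))*(-1)/6944 = -2773*(-1)/(36582*6944) = -1*(-2773/254025408) = 2773/254025408 ≈ 1.0916e-5)
v - t(211) = 2773/254025408 - 1*(-86) = 2773/254025408 + 86 = 21846187861/254025408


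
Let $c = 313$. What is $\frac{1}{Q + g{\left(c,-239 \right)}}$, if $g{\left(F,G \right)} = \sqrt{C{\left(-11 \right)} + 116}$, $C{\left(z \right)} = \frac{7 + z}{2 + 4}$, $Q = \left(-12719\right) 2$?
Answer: $- \frac{38157}{970637593} - \frac{\sqrt{1038}}{1941275186} \approx -3.9328 \cdot 10^{-5}$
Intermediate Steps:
$Q = -25438$
$C{\left(z \right)} = \frac{7}{6} + \frac{z}{6}$ ($C{\left(z \right)} = \frac{7 + z}{6} = \left(7 + z\right) \frac{1}{6} = \frac{7}{6} + \frac{z}{6}$)
$g{\left(F,G \right)} = \frac{\sqrt{1038}}{3}$ ($g{\left(F,G \right)} = \sqrt{\left(\frac{7}{6} + \frac{1}{6} \left(-11\right)\right) + 116} = \sqrt{\left(\frac{7}{6} - \frac{11}{6}\right) + 116} = \sqrt{- \frac{2}{3} + 116} = \sqrt{\frac{346}{3}} = \frac{\sqrt{1038}}{3}$)
$\frac{1}{Q + g{\left(c,-239 \right)}} = \frac{1}{-25438 + \frac{\sqrt{1038}}{3}}$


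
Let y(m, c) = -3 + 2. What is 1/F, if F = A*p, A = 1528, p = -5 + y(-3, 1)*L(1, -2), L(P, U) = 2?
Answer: -1/10696 ≈ -9.3493e-5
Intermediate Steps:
y(m, c) = -1
p = -7 (p = -5 - 1*2 = -5 - 2 = -7)
F = -10696 (F = 1528*(-7) = -10696)
1/F = 1/(-10696) = -1/10696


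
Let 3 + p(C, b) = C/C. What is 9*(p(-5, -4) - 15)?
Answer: -153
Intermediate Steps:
p(C, b) = -2 (p(C, b) = -3 + C/C = -3 + 1 = -2)
9*(p(-5, -4) - 15) = 9*(-2 - 15) = 9*(-17) = -153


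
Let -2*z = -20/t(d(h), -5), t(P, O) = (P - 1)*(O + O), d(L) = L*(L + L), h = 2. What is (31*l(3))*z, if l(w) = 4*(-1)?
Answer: 124/7 ≈ 17.714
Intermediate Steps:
l(w) = -4
d(L) = 2*L² (d(L) = L*(2*L) = 2*L²)
t(P, O) = 2*O*(-1 + P) (t(P, O) = (-1 + P)*(2*O) = 2*O*(-1 + P))
z = -⅐ (z = -(-10)/(2*(-5)*(-1 + 2*2²)) = -(-10)/(2*(-5)*(-1 + 2*4)) = -(-10)/(2*(-5)*(-1 + 8)) = -(-10)/(2*(-5)*7) = -(-10)/(-70) = -(-10)*(-1)/70 = -½*2/7 = -⅐ ≈ -0.14286)
(31*l(3))*z = (31*(-4))*(-⅐) = -124*(-⅐) = 124/7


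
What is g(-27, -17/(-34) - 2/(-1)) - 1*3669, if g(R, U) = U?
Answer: -7333/2 ≈ -3666.5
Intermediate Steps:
g(-27, -17/(-34) - 2/(-1)) - 1*3669 = (-17/(-34) - 2/(-1)) - 1*3669 = (-17*(-1/34) - 2*(-1)) - 3669 = (½ + 2) - 3669 = 5/2 - 3669 = -7333/2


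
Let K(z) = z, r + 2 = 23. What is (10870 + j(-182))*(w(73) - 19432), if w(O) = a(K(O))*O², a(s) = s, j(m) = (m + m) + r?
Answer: 3890621295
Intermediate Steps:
r = 21 (r = -2 + 23 = 21)
j(m) = 21 + 2*m (j(m) = (m + m) + 21 = 2*m + 21 = 21 + 2*m)
w(O) = O³ (w(O) = O*O² = O³)
(10870 + j(-182))*(w(73) - 19432) = (10870 + (21 + 2*(-182)))*(73³ - 19432) = (10870 + (21 - 364))*(389017 - 19432) = (10870 - 343)*369585 = 10527*369585 = 3890621295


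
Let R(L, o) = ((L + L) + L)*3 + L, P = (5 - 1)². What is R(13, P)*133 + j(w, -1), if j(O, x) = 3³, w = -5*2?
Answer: 17317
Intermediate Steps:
P = 16 (P = 4² = 16)
w = -10
j(O, x) = 27
R(L, o) = 10*L (R(L, o) = (2*L + L)*3 + L = (3*L)*3 + L = 9*L + L = 10*L)
R(13, P)*133 + j(w, -1) = (10*13)*133 + 27 = 130*133 + 27 = 17290 + 27 = 17317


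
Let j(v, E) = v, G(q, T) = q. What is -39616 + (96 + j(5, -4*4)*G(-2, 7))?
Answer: -39530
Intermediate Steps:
-39616 + (96 + j(5, -4*4)*G(-2, 7)) = -39616 + (96 + 5*(-2)) = -39616 + (96 - 10) = -39616 + 86 = -39530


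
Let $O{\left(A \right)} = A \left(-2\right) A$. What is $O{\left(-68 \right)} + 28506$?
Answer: $19258$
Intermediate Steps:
$O{\left(A \right)} = - 2 A^{2}$ ($O{\left(A \right)} = - 2 A A = - 2 A^{2}$)
$O{\left(-68 \right)} + 28506 = - 2 \left(-68\right)^{2} + 28506 = \left(-2\right) 4624 + 28506 = -9248 + 28506 = 19258$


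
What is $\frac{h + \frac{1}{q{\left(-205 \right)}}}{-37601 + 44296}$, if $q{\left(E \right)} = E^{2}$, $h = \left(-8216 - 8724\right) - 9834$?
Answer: $- \frac{1125177349}{281357375} \approx -3.9991$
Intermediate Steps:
$h = -26774$ ($h = -16940 - 9834 = -26774$)
$\frac{h + \frac{1}{q{\left(-205 \right)}}}{-37601 + 44296} = \frac{-26774 + \frac{1}{\left(-205\right)^{2}}}{-37601 + 44296} = \frac{-26774 + \frac{1}{42025}}{6695} = \left(-26774 + \frac{1}{42025}\right) \frac{1}{6695} = \left(- \frac{1125177349}{42025}\right) \frac{1}{6695} = - \frac{1125177349}{281357375}$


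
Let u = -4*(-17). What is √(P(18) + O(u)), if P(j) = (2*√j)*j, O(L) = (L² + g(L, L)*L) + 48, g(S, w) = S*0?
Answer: 2*√(1168 + 27*√2) ≈ 69.460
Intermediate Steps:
g(S, w) = 0
u = 68
O(L) = 48 + L² (O(L) = (L² + 0*L) + 48 = (L² + 0) + 48 = L² + 48 = 48 + L²)
P(j) = 2*j^(3/2)
√(P(18) + O(u)) = √(2*18^(3/2) + (48 + 68²)) = √(2*(54*√2) + (48 + 4624)) = √(108*√2 + 4672) = √(4672 + 108*√2)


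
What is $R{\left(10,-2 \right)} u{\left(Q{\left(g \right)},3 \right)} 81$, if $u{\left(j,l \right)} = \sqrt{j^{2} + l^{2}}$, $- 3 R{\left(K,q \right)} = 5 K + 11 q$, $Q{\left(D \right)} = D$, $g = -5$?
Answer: $- 756 \sqrt{34} \approx -4408.2$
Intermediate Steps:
$R{\left(K,q \right)} = - \frac{11 q}{3} - \frac{5 K}{3}$ ($R{\left(K,q \right)} = - \frac{5 K + 11 q}{3} = - \frac{11 q}{3} - \frac{5 K}{3}$)
$R{\left(10,-2 \right)} u{\left(Q{\left(g \right)},3 \right)} 81 = \left(\left(- \frac{11}{3}\right) \left(-2\right) - \frac{50}{3}\right) \sqrt{\left(-5\right)^{2} + 3^{2}} \cdot 81 = \left(\frac{22}{3} - \frac{50}{3}\right) \sqrt{25 + 9} \cdot 81 = - \frac{28 \sqrt{34}}{3} \cdot 81 = - 756 \sqrt{34}$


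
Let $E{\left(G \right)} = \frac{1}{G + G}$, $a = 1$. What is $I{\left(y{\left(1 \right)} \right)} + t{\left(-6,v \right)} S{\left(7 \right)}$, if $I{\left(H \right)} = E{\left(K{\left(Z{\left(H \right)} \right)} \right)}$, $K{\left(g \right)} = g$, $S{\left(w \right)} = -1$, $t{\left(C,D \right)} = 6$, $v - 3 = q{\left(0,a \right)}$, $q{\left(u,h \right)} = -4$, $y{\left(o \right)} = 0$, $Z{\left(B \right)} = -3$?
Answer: $- \frac{37}{6} \approx -6.1667$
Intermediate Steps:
$v = -1$ ($v = 3 - 4 = -1$)
$E{\left(G \right)} = \frac{1}{2 G}$
$I{\left(H \right)} = - \frac{1}{6}$ ($I{\left(H \right)} = \frac{1}{2 \left(-3\right)} = \frac{1}{2} \left(- \frac{1}{3}\right) = - \frac{1}{6}$)
$I{\left(y{\left(1 \right)} \right)} + t{\left(-6,v \right)} S{\left(7 \right)} = - \frac{1}{6} + 6 \left(-1\right) = - \frac{1}{6} - 6 = - \frac{37}{6}$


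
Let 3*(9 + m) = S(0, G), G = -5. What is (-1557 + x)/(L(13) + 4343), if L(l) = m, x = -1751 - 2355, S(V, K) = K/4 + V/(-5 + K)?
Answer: -9708/7429 ≈ -1.3068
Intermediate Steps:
S(V, K) = K/4 + V/(-5 + K) (S(V, K) = K*(¼) + V/(-5 + K) = K/4 + V/(-5 + K))
x = -4106
m = -113/12 (m = -9 + (((-5)² - 5*(-5) + 4*0)/(4*(-5 - 5)))/3 = -9 + ((¼)*(25 + 25 + 0)/(-10))/3 = -9 + ((¼)*(-⅒)*50)/3 = -9 + (⅓)*(-5/4) = -9 - 5/12 = -113/12 ≈ -9.4167)
L(l) = -113/12
(-1557 + x)/(L(13) + 4343) = (-1557 - 4106)/(-113/12 + 4343) = -5663/52003/12 = -5663*12/52003 = -9708/7429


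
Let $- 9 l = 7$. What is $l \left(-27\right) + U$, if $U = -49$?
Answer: $-28$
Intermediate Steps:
$l = - \frac{7}{9}$ ($l = \left(- \frac{1}{9}\right) 7 = - \frac{7}{9} \approx -0.77778$)
$l \left(-27\right) + U = \left(- \frac{7}{9}\right) \left(-27\right) - 49 = 21 - 49 = -28$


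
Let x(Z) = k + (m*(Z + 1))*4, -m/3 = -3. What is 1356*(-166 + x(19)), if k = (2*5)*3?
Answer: 791904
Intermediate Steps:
m = 9 (m = -3*(-3) = 9)
k = 30 (k = 10*3 = 30)
x(Z) = 66 + 36*Z (x(Z) = 30 + (9*(Z + 1))*4 = 30 + (9*(1 + Z))*4 = 30 + (9 + 9*Z)*4 = 30 + (36 + 36*Z) = 66 + 36*Z)
1356*(-166 + x(19)) = 1356*(-166 + (66 + 36*19)) = 1356*(-166 + (66 + 684)) = 1356*(-166 + 750) = 1356*584 = 791904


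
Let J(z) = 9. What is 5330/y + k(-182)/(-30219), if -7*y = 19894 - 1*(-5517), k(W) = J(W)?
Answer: -375899863/255965003 ≈ -1.4686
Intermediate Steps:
k(W) = 9
y = -25411/7 (y = -(19894 - 1*(-5517))/7 = -(19894 + 5517)/7 = -1/7*25411 = -25411/7 ≈ -3630.1)
5330/y + k(-182)/(-30219) = 5330/(-25411/7) + 9/(-30219) = 5330*(-7/25411) + 9*(-1/30219) = -37310/25411 - 3/10073 = -375899863/255965003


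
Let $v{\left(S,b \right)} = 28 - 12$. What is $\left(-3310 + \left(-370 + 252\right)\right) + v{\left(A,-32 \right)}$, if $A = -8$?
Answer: $-3412$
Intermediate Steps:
$v{\left(S,b \right)} = 16$
$\left(-3310 + \left(-370 + 252\right)\right) + v{\left(A,-32 \right)} = \left(-3310 + \left(-370 + 252\right)\right) + 16 = \left(-3310 - 118\right) + 16 = -3428 + 16 = -3412$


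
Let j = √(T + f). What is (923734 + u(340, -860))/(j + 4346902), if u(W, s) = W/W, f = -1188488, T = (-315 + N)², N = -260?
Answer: 4015385518970/18895557855467 - 923735*I*√857863/18895557855467 ≈ 0.2125 - 4.5279e-5*I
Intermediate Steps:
T = 330625 (T = (-315 - 260)² = (-575)² = 330625)
u(W, s) = 1
j = I*√857863 (j = √(330625 - 1188488) = √(-857863) = I*√857863 ≈ 926.21*I)
(923734 + u(340, -860))/(j + 4346902) = (923734 + 1)/(I*√857863 + 4346902) = 923735/(4346902 + I*√857863)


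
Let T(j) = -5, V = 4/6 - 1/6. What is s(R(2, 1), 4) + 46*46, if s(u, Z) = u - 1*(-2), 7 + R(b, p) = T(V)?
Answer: 2106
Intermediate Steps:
V = ½ (V = 4*(⅙) - 1*⅙ = ⅔ - ⅙ = ½ ≈ 0.50000)
R(b, p) = -12 (R(b, p) = -7 - 5 = -12)
s(u, Z) = 2 + u (s(u, Z) = u + 2 = 2 + u)
s(R(2, 1), 4) + 46*46 = (2 - 12) + 46*46 = -10 + 2116 = 2106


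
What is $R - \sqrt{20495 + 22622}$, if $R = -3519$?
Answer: $-3519 - \sqrt{43117} \approx -3726.6$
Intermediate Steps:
$R - \sqrt{20495 + 22622} = -3519 - \sqrt{20495 + 22622} = -3519 - \sqrt{43117}$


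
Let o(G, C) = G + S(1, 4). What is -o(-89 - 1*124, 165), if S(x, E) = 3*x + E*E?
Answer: 194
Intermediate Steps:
S(x, E) = E² + 3*x (S(x, E) = 3*x + E² = E² + 3*x)
o(G, C) = 19 + G (o(G, C) = G + (4² + 3*1) = G + (16 + 3) = G + 19 = 19 + G)
-o(-89 - 1*124, 165) = -(19 + (-89 - 1*124)) = -(19 + (-89 - 124)) = -(19 - 213) = -1*(-194) = 194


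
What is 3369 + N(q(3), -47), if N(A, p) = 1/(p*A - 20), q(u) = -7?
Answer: 1041022/309 ≈ 3369.0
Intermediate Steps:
N(A, p) = 1/(-20 + A*p) (N(A, p) = 1/(A*p - 20) = 1/(-20 + A*p))
3369 + N(q(3), -47) = 3369 + 1/(-20 - 7*(-47)) = 3369 + 1/(-20 + 329) = 3369 + 1/309 = 1041022/309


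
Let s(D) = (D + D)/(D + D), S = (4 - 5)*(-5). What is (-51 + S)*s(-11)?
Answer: -46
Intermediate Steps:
S = 5 (S = -1*(-5) = 5)
s(D) = 1 (s(D) = (2*D)/((2*D)) = (2*D)*(1/(2*D)) = 1)
(-51 + S)*s(-11) = (-51 + 5)*1 = -46*1 = -46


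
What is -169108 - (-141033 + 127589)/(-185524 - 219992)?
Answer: -17144003293/101379 ≈ -1.6911e+5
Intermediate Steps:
-169108 - (-141033 + 127589)/(-185524 - 219992) = -169108 - (-13444)/(-405516) = -169108 - (-13444)*(-1)/405516 = -169108 - 1*3361/101379 = -169108 - 3361/101379 = -17144003293/101379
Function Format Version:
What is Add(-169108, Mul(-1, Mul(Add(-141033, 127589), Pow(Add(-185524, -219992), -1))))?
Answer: Rational(-17144003293, 101379) ≈ -1.6911e+5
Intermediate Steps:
Add(-169108, Mul(-1, Mul(Add(-141033, 127589), Pow(Add(-185524, -219992), -1)))) = Add(-169108, Mul(-1, Mul(-13444, Pow(-405516, -1)))) = Add(-169108, Mul(-1, Mul(-13444, Rational(-1, 405516)))) = Add(-169108, Mul(-1, Rational(3361, 101379))) = Add(-169108, Rational(-3361, 101379)) = Rational(-17144003293, 101379)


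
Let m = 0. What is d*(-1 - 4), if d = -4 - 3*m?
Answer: 20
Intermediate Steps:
d = -4 (d = -4 - 3*0 = -4 + 0 = -4)
d*(-1 - 4) = -4*(-1 - 4) = -4*(-5) = 20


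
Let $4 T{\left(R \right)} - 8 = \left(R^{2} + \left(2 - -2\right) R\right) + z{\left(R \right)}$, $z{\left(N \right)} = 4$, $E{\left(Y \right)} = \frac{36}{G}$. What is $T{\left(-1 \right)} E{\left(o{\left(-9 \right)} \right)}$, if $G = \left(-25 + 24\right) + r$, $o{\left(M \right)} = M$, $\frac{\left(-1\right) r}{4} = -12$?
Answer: $\frac{81}{47} \approx 1.7234$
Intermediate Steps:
$r = 48$ ($r = \left(-4\right) \left(-12\right) = 48$)
$G = 47$ ($G = \left(-25 + 24\right) + 48 = -1 + 48 = 47$)
$E{\left(Y \right)} = \frac{36}{47}$
$T{\left(R \right)} = 3 + R + \frac{R^{2}}{4}$ ($T{\left(R \right)} = 2 + \frac{\left(R^{2} + \left(2 - -2\right) R\right) + 4}{4} = 2 + \frac{\left(R^{2} + \left(2 + 2\right) R\right) + 4}{4} = 2 + \frac{\left(R^{2} + 4 R\right) + 4}{4} = 2 + \frac{4 + R^{2} + 4 R}{4} = 2 + \left(1 + R + \frac{R^{2}}{4}\right) = 3 + R + \frac{R^{2}}{4}$)
$T{\left(-1 \right)} E{\left(o{\left(-9 \right)} \right)} = \left(3 - 1 + \frac{\left(-1\right)^{2}}{4}\right) \frac{36}{47} = \left(3 - 1 + \frac{1}{4} \cdot 1\right) \frac{36}{47} = \left(3 - 1 + \frac{1}{4}\right) \frac{36}{47} = \frac{9}{4} \cdot \frac{36}{47} = \frac{81}{47}$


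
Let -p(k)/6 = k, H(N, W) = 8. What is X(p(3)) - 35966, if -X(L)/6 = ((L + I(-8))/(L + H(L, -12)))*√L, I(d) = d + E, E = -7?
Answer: -35966 - 297*I*√2/5 ≈ -35966.0 - 84.004*I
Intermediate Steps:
p(k) = -6*k
I(d) = -7 + d (I(d) = d - 7 = -7 + d)
X(L) = -6*√L*(-15 + L)/(8 + L) (X(L) = -6*(L + (-7 - 8))/(L + 8)*√L = -6*(L - 15)/(8 + L)*√L = -6*(-15 + L)/(8 + L)*√L = -6*√L*(-15 + L)/(8 + L))
X(p(3)) - 35966 = 6*√(-6*3)*(15 - (-6)*3)/(8 - 6*3) - 35966 = 6*√(-18)*(15 - 1*(-18))/(8 - 18) - 35966 = 6*(3*I*√2)*(15 + 18)/(-10) - 35966 = 6*(3*I*√2)*(-⅒)*33 - 35966 = -297*I*√2/5 - 35966 = -35966 - 297*I*√2/5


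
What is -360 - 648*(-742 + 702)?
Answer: 25560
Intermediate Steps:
-360 - 648*(-742 + 702) = -360 - 648*(-40) = -360 + 25920 = 25560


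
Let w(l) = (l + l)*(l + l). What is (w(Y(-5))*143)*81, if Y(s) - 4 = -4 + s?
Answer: 1158300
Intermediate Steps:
Y(s) = s (Y(s) = 4 + (-4 + s) = s)
w(l) = 4*l**2 (w(l) = (2*l)*(2*l) = 4*l**2)
(w(Y(-5))*143)*81 = ((4*(-5)**2)*143)*81 = ((4*25)*143)*81 = (100*143)*81 = 14300*81 = 1158300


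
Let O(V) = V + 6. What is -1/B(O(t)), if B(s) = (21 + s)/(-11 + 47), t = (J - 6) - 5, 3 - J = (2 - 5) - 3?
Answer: -36/25 ≈ -1.4400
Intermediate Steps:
J = 9 (J = 3 - ((2 - 5) - 3) = 3 - (-3 - 3) = 3 - 1*(-6) = 3 + 6 = 9)
t = -2 (t = (9 - 6) - 5 = 3 - 5 = -2)
O(V) = 6 + V
B(s) = 7/12 + s/36 (B(s) = (21 + s)/36 = (21 + s)*(1/36) = 7/12 + s/36)
-1/B(O(t)) = -1/(7/12 + (6 - 2)/36) = -1/(7/12 + (1/36)*4) = -1/(7/12 + ⅑) = -1/25/36 = -1*36/25 = -36/25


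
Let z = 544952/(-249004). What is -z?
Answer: 136238/62251 ≈ 2.1885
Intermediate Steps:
z = -136238/62251 (z = 544952*(-1/249004) = -136238/62251 ≈ -2.1885)
-z = -1*(-136238/62251) = 136238/62251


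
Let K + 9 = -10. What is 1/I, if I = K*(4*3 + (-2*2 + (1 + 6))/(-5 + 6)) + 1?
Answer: -1/284 ≈ -0.0035211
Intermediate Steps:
K = -19 (K = -9 - 10 = -19)
I = -284 (I = -19*(4*3 + (-2*2 + (1 + 6))/(-5 + 6)) + 1 = -19*(12 + (-4 + 7)/1) + 1 = -19*(12 + 3*1) + 1 = -19*(12 + 3) + 1 = -19*15 + 1 = -285 + 1 = -284)
1/I = 1/(-284) = -1/284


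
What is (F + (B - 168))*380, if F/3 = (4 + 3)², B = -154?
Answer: -66500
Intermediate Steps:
F = 147 (F = 3*(4 + 3)² = 3*7² = 3*49 = 147)
(F + (B - 168))*380 = (147 + (-154 - 168))*380 = (147 - 322)*380 = -175*380 = -66500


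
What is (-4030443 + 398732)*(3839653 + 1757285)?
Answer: -20326461300918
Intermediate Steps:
(-4030443 + 398732)*(3839653 + 1757285) = -3631711*5596938 = -20326461300918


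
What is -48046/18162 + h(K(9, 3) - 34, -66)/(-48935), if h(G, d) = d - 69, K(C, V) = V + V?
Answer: -234867914/88875747 ≈ -2.6427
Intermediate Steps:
K(C, V) = 2*V
h(G, d) = -69 + d
-48046/18162 + h(K(9, 3) - 34, -66)/(-48935) = -48046/18162 + (-69 - 66)/(-48935) = -48046*1/18162 - 135*(-1/48935) = -24023/9081 + 27/9787 = -234867914/88875747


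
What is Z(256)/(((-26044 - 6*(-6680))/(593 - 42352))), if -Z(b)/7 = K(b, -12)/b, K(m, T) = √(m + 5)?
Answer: 876939*√29/3593216 ≈ 1.3143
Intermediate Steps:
K(m, T) = √(5 + m)
Z(b) = -7*√(5 + b)/b
Z(256)/(((-26044 - 6*(-6680))/(593 - 42352))) = (-7*√(5 + 256)/256)/(((-26044 - 6*(-6680))/(593 - 42352))) = (-7*1/256*√261)/(((-26044 + 40080)/(-41759))) = (-7*1/256*3*√29)/((14036*(-1/41759))) = (-21*√29/256)/(-14036/41759) = -21*√29/256*(-41759/14036) = 876939*√29/3593216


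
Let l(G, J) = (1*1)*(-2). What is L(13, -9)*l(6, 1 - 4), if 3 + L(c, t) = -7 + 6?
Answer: 8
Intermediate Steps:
L(c, t) = -4 (L(c, t) = -3 + (-7 + 6) = -3 - 1 = -4)
l(G, J) = -2 (l(G, J) = 1*(-2) = -2)
L(13, -9)*l(6, 1 - 4) = -4*(-2) = 8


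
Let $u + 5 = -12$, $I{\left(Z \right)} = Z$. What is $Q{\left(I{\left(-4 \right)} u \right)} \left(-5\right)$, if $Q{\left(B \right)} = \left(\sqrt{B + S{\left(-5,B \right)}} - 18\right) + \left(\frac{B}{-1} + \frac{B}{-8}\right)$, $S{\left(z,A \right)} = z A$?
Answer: $\frac{945}{2} - 20 i \sqrt{17} \approx 472.5 - 82.462 i$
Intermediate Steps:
$S{\left(z,A \right)} = A z$
$u = -17$ ($u = -5 - 12 = -17$)
$Q{\left(B \right)} = -18 + 2 \sqrt{- B} - \frac{9 B}{8}$ ($Q{\left(B \right)} = \left(\sqrt{B + B \left(-5\right)} - 18\right) + \left(\frac{B}{-1} + \frac{B}{-8}\right) = \left(\sqrt{B - 5 B} - 18\right) + \left(B \left(-1\right) + B \left(- \frac{1}{8}\right)\right) = \left(\sqrt{- 4 B} - 18\right) - \frac{9 B}{8} = \left(2 \sqrt{- B} - 18\right) - \frac{9 B}{8} = \left(-18 + 2 \sqrt{- B}\right) - \frac{9 B}{8} = -18 + 2 \sqrt{- B} - \frac{9 B}{8}$)
$Q{\left(I{\left(-4 \right)} u \right)} \left(-5\right) = \left(-18 + 2 \sqrt{- \left(-4\right) \left(-17\right)} - \frac{9 \left(\left(-4\right) \left(-17\right)\right)}{8}\right) \left(-5\right) = \left(-18 + 2 \sqrt{\left(-1\right) 68} - \frac{153}{2}\right) \left(-5\right) = \left(-18 + 2 \sqrt{-68} - \frac{153}{2}\right) \left(-5\right) = \left(-18 + 2 \cdot 2 i \sqrt{17} - \frac{153}{2}\right) \left(-5\right) = \left(-18 + 4 i \sqrt{17} - \frac{153}{2}\right) \left(-5\right) = \left(- \frac{189}{2} + 4 i \sqrt{17}\right) \left(-5\right) = \frac{945}{2} - 20 i \sqrt{17}$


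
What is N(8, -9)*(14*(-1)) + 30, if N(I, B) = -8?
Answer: 142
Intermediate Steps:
N(8, -9)*(14*(-1)) + 30 = -112*(-1) + 30 = -8*(-14) + 30 = 112 + 30 = 142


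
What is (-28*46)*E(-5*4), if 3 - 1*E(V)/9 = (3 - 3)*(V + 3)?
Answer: -34776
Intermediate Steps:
E(V) = 27 (E(V) = 27 - 9*(3 - 3)*(V + 3) = 27 - 0*(3 + V) = 27 - 9*0 = 27 + 0 = 27)
(-28*46)*E(-5*4) = -28*46*27 = -1288*27 = -34776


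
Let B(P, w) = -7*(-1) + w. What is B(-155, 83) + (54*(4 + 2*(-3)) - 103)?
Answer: -121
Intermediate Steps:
B(P, w) = 7 + w
B(-155, 83) + (54*(4 + 2*(-3)) - 103) = (7 + 83) + (54*(4 + 2*(-3)) - 103) = 90 + (54*(4 - 6) - 103) = 90 + (54*(-2) - 103) = 90 + (-108 - 103) = 90 - 211 = -121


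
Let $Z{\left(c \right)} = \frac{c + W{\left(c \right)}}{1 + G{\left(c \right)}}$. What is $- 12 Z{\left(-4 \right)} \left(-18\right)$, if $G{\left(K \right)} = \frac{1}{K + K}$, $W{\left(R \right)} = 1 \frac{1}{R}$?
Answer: $- \frac{7344}{7} \approx -1049.1$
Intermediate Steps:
$W{\left(R \right)} = \frac{1}{R}$
$G{\left(K \right)} = \frac{1}{2 K}$
$Z{\left(c \right)} = \frac{c + \frac{1}{c}}{1 + \frac{1}{2 c}}$
$- 12 Z{\left(-4 \right)} \left(-18\right) = - 12 \frac{2 \left(1 + \left(-4\right)^{2}\right)}{1 + 2 \left(-4\right)} \left(-18\right) = - 12 \frac{2 \left(1 + 16\right)}{1 - 8} \left(-18\right) = - 12 \cdot 2 \frac{1}{-7} \cdot 17 \left(-18\right) = - 12 \cdot 2 \left(- \frac{1}{7}\right) 17 \left(-18\right) = \left(-12\right) \left(- \frac{34}{7}\right) \left(-18\right) = \frac{408}{7} \left(-18\right) = - \frac{7344}{7}$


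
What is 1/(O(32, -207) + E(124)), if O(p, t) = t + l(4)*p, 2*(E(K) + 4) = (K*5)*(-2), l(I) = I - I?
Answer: -1/831 ≈ -0.0012034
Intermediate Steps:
l(I) = 0
E(K) = -4 - 5*K (E(K) = -4 + ((K*5)*(-2))/2 = -4 + ((5*K)*(-2))/2 = -4 + (-10*K)/2 = -4 - 5*K)
O(p, t) = t (O(p, t) = t + 0*p = t + 0 = t)
1/(O(32, -207) + E(124)) = 1/(-207 + (-4 - 5*124)) = 1/(-207 + (-4 - 620)) = 1/(-207 - 624) = 1/(-831) = -1/831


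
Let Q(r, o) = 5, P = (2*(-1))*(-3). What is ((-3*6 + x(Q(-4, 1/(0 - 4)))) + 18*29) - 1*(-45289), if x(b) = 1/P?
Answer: 274759/6 ≈ 45793.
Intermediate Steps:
P = 6 (P = -2*(-3) = 6)
x(b) = 1/6
((-3*6 + x(Q(-4, 1/(0 - 4)))) + 18*29) - 1*(-45289) = ((-3*6 + 1/6) + 18*29) - 1*(-45289) = ((-18 + 1/6) + 522) + 45289 = (-107/6 + 522) + 45289 = 3025/6 + 45289 = 274759/6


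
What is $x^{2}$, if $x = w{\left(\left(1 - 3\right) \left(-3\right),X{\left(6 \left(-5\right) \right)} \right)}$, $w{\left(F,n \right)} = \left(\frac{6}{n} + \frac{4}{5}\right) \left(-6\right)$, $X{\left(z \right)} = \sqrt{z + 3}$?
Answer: $- \frac{624}{25} - \frac{192 i \sqrt{3}}{5} \approx -24.96 - 66.511 i$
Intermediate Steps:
$X{\left(z \right)} = \sqrt{3 + z}$
$w{\left(F,n \right)} = - \frac{24}{5} - \frac{36}{n}$ ($w{\left(F,n \right)} = \left(\frac{6}{n} + 4 \cdot \frac{1}{5}\right) \left(-6\right) = \left(\frac{6}{n} + \frac{4}{5}\right) \left(-6\right) = \left(\frac{4}{5} + \frac{6}{n}\right) \left(-6\right) = - \frac{24}{5} - \frac{36}{n}$)
$x = - \frac{24}{5} + 4 i \sqrt{3}$ ($x = - \frac{24}{5} - \frac{36}{\sqrt{3 + 6 \left(-5\right)}} = - \frac{24}{5} - \frac{36}{\sqrt{3 - 30}} = - \frac{24}{5} - \frac{36}{\sqrt{-27}} = - \frac{24}{5} - \frac{36}{3 i \sqrt{3}} = - \frac{24}{5} - 36 \left(- \frac{i \sqrt{3}}{9}\right) = - \frac{24}{5} + 4 i \sqrt{3} \approx -4.8 + 6.9282 i$)
$x^{2} = \left(- \frac{24}{5} + 4 i \sqrt{3}\right)^{2}$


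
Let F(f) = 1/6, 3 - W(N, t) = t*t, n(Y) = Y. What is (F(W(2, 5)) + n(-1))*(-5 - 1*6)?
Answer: 55/6 ≈ 9.1667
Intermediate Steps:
W(N, t) = 3 - t² (W(N, t) = 3 - t*t = 3 - t²)
F(f) = ⅙
(F(W(2, 5)) + n(-1))*(-5 - 1*6) = (⅙ - 1)*(-5 - 1*6) = -5*(-5 - 6)/6 = -⅚*(-11) = 55/6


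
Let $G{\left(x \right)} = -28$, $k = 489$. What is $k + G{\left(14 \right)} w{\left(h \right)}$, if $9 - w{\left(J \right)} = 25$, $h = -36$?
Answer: $937$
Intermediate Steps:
$w{\left(J \right)} = -16$ ($w{\left(J \right)} = 9 - 25 = -16$)
$k + G{\left(14 \right)} w{\left(h \right)} = 489 - -448 = 489 + 448 = 937$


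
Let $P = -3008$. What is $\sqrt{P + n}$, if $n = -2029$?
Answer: $i \sqrt{5037} \approx 70.972 i$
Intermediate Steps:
$\sqrt{P + n} = \sqrt{-3008 - 2029} = \sqrt{-5037} = i \sqrt{5037}$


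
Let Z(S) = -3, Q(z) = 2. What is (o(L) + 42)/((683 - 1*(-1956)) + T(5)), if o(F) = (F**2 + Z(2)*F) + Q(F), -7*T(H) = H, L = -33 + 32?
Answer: 28/1539 ≈ 0.018194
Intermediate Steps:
L = -1
T(H) = -H/7
o(F) = 2 + F**2 - 3*F (o(F) = (F**2 - 3*F) + 2 = 2 + F**2 - 3*F)
(o(L) + 42)/((683 - 1*(-1956)) + T(5)) = ((2 + (-1)**2 - 3*(-1)) + 42)/((683 - 1*(-1956)) - 1/7*5) = ((2 + 1 + 3) + 42)/((683 + 1956) - 5/7) = (6 + 42)/(2639 - 5/7) = 48/(18468/7) = 48*(7/18468) = 28/1539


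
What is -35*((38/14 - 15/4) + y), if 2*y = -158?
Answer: 11205/4 ≈ 2801.3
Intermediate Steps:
y = -79 (y = (1/2)*(-158) = -79)
-35*((38/14 - 15/4) + y) = -35*((38/14 - 15/4) - 79) = -35*((38*(1/14) - 15*1/4) - 79) = -35*((19/7 - 15/4) - 79) = -35*(-29/28 - 79) = -35*(-2241/28) = 11205/4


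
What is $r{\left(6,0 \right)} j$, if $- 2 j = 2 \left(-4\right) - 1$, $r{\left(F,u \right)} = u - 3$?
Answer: $- \frac{27}{2} \approx -13.5$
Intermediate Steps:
$r{\left(F,u \right)} = -3 + u$
$j = \frac{9}{2}$ ($j = - \frac{2 \left(-4\right) - 1}{2} = - \frac{-8 - 1}{2} = \left(- \frac{1}{2}\right) \left(-9\right) = \frac{9}{2} \approx 4.5$)
$r{\left(6,0 \right)} j = \left(-3 + 0\right) \frac{9}{2} = \left(-3\right) \frac{9}{2} = - \frac{27}{2}$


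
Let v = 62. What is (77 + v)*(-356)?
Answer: -49484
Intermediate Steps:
(77 + v)*(-356) = (77 + 62)*(-356) = 139*(-356) = -49484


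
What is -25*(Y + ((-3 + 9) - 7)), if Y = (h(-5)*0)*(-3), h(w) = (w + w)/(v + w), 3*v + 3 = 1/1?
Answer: 25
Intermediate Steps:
v = -⅔ (v = -1 + (⅓)/1 = -1 + (⅓)*1 = -1 + ⅓ = -⅔ ≈ -0.66667)
h(w) = 2*w/(-⅔ + w) (h(w) = (w + w)/(-⅔ + w) = (2*w)/(-⅔ + w) = 2*w/(-⅔ + w))
Y = 0 (Y = ((6*(-5)/(-2 + 3*(-5)))*0)*(-3) = ((6*(-5)/(-2 - 15))*0)*(-3) = ((6*(-5)/(-17))*0)*(-3) = ((6*(-5)*(-1/17))*0)*(-3) = ((30/17)*0)*(-3) = 0*(-3) = 0)
-25*(Y + ((-3 + 9) - 7)) = -25*(0 + ((-3 + 9) - 7)) = -25*(0 + (6 - 7)) = -25*(0 - 1) = -25*(-1) = 25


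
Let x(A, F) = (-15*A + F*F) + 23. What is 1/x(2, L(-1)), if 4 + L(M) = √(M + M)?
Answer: I/(7*I + 8*√2) ≈ 0.039548 + 0.063919*I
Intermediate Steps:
L(M) = -4 + √2*√M (L(M) = -4 + √(M + M) = -4 + √(2*M) = -4 + √2*√M)
x(A, F) = 23 + F² - 15*A (x(A, F) = (-15*A + F²) + 23 = (F² - 15*A) + 23 = 23 + F² - 15*A)
1/x(2, L(-1)) = 1/(23 + (-4 + √2*√(-1))² - 15*2) = 1/(23 + (-4 + √2*I)² - 30) = 1/(23 + (-4 + I*√2)² - 30) = 1/(-7 + (-4 + I*√2)²)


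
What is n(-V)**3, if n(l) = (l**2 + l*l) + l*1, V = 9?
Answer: 3581577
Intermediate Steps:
n(l) = l + 2*l**2 (n(l) = (l**2 + l**2) + l = 2*l**2 + l = l + 2*l**2)
n(-V)**3 = ((-1*9)*(1 + 2*(-1*9)))**3 = (-9*(1 + 2*(-9)))**3 = (-9*(1 - 18))**3 = (-9*(-17))**3 = 153**3 = 3581577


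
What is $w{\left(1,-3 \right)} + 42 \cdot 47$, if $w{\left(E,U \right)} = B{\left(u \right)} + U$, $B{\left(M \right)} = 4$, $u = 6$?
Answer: $1975$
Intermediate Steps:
$w{\left(E,U \right)} = 4 + U$
$w{\left(1,-3 \right)} + 42 \cdot 47 = \left(4 - 3\right) + 42 \cdot 47 = 1 + 1974 = 1975$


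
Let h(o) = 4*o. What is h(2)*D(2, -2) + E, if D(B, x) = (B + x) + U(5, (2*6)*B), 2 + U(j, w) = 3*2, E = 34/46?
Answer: 753/23 ≈ 32.739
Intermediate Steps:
E = 17/23 (E = 34*(1/46) = 17/23 ≈ 0.73913)
U(j, w) = 4 (U(j, w) = -2 + 3*2 = -2 + 6 = 4)
D(B, x) = 4 + B + x (D(B, x) = (B + x) + 4 = 4 + B + x)
h(2)*D(2, -2) + E = (4*2)*(4 + 2 - 2) + 17/23 = 8*4 + 17/23 = 32 + 17/23 = 753/23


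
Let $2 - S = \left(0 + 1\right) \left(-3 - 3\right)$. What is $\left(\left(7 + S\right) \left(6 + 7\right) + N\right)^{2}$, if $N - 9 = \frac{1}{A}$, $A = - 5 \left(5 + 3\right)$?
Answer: $\frac{66569281}{1600} \approx 41606.0$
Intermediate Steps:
$S = 8$ ($S = 2 - \left(0 + 1\right) \left(-3 - 3\right) = 2 - 1 \left(-6\right) = 2 - -6 = 2 + 6 = 8$)
$A = -40$ ($A = \left(-5\right) 8 = -40$)
$N = \frac{359}{40}$ ($N = 9 + \frac{1}{-40} = 9 - \frac{1}{40} = \frac{359}{40} \approx 8.975$)
$\left(\left(7 + S\right) \left(6 + 7\right) + N\right)^{2} = \left(\left(7 + 8\right) \left(6 + 7\right) + \frac{359}{40}\right)^{2} = \left(15 \cdot 13 + \frac{359}{40}\right)^{2} = \left(195 + \frac{359}{40}\right)^{2} = \left(\frac{8159}{40}\right)^{2} = \frac{66569281}{1600}$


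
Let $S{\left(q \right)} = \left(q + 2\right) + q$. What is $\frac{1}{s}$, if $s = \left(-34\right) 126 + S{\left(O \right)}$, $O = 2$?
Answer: $- \frac{1}{4278} \approx -0.00023375$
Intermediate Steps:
$S{\left(q \right)} = 2 + 2 q$ ($S{\left(q \right)} = \left(2 + q\right) + q = 2 + 2 q$)
$s = -4278$ ($s = \left(-34\right) 126 + \left(2 + 2 \cdot 2\right) = -4284 + \left(2 + 4\right) = -4284 + 6 = -4278$)
$\frac{1}{s} = \frac{1}{-4278} = - \frac{1}{4278}$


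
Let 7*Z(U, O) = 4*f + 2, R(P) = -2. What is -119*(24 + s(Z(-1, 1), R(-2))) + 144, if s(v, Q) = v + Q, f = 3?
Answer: -2712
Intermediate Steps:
Z(U, O) = 2 (Z(U, O) = (4*3 + 2)/7 = (12 + 2)/7 = (⅐)*14 = 2)
s(v, Q) = Q + v
-119*(24 + s(Z(-1, 1), R(-2))) + 144 = -119*(24 + (-2 + 2)) + 144 = -119*(24 + 0) + 144 = -119*24 + 144 = -2856 + 144 = -2712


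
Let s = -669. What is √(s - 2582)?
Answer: I*√3251 ≈ 57.018*I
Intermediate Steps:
√(s - 2582) = √(-669 - 2582) = √(-3251) = I*√3251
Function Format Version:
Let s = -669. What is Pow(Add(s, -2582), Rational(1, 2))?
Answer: Mul(I, Pow(3251, Rational(1, 2))) ≈ Mul(57.018, I)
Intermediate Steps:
Pow(Add(s, -2582), Rational(1, 2)) = Pow(Add(-669, -2582), Rational(1, 2)) = Pow(-3251, Rational(1, 2)) = Mul(I, Pow(3251, Rational(1, 2)))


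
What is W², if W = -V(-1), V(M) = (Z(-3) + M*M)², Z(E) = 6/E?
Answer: 1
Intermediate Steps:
V(M) = (-2 + M²)² (V(M) = (6/(-3) + M*M)² = (6*(-⅓) + M²)² = (-2 + M²)²)
W = -1 (W = -(-2 + (-1)²)² = -(-2 + 1)² = -1*(-1)² = -1*1 = -1)
W² = (-1)² = 1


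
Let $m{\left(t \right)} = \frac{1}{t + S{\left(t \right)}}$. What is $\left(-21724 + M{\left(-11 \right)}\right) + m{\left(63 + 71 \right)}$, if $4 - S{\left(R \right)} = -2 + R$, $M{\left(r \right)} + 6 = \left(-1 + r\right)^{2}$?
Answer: $- \frac{129515}{6} \approx -21586.0$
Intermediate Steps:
$M{\left(r \right)} = -6 + \left(-1 + r\right)^{2}$
$S{\left(R \right)} = 6 - R$ ($S{\left(R \right)} = 4 - \left(-2 + R\right) = 6 - R$)
$m{\left(t \right)} = \frac{1}{6}$ ($m{\left(t \right)} = \frac{1}{t - \left(-6 + t\right)} = \frac{1}{6}$)
$\left(-21724 + M{\left(-11 \right)}\right) + m{\left(63 + 71 \right)} = \left(-21724 - \left(6 - \left(-1 - 11\right)^{2}\right)\right) + \frac{1}{6} = \left(-21724 - \left(6 - \left(-12\right)^{2}\right)\right) + \frac{1}{6} = \left(-21724 + \left(-6 + 144\right)\right) + \frac{1}{6} = \left(-21724 + 138\right) + \frac{1}{6} = -21586 + \frac{1}{6} = - \frac{129515}{6}$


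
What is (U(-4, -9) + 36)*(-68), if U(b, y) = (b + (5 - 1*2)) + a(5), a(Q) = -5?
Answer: -2040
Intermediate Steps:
U(b, y) = -2 + b (U(b, y) = (b + (5 - 1*2)) - 5 = (b + (5 - 2)) - 5 = (b + 3) - 5 = (3 + b) - 5 = -2 + b)
(U(-4, -9) + 36)*(-68) = ((-2 - 4) + 36)*(-68) = (-6 + 36)*(-68) = 30*(-68) = -2040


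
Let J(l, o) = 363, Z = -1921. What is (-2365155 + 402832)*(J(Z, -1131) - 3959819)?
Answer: 7769731576288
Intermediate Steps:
(-2365155 + 402832)*(J(Z, -1131) - 3959819) = (-2365155 + 402832)*(363 - 3959819) = -1962323*(-3959456) = 7769731576288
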